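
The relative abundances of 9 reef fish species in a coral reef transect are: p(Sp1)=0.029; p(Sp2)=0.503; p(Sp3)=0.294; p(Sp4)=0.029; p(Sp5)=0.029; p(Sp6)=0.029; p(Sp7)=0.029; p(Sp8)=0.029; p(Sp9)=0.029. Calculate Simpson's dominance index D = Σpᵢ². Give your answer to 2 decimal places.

D = 0.029² + 0.503² + 0.294² + 0.029² + 0.029² + 0.029² + 0.029² + 0.029² + 0.029² = 0.0008 + 0.2530 + 0.0864 + 0.0008 + 0.0008 + 0.0008 + 0.0008 + 0.0008 + 0.0008 = 0.3453 (working shown to 4 dp, full precision carried).
To 2 decimal places, D = 0.35.

0.35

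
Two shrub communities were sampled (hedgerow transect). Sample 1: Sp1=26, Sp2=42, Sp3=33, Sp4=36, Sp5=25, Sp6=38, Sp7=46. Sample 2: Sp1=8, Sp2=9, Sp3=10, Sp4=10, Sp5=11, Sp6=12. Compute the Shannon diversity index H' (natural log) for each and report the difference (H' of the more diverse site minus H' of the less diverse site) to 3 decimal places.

0.141

Sample 1: N=246, proportions 0.10569, 0.17073, 0.13415, 0.14634, 0.10163, 0.15447, 0.18699, giving H' = 1.92443 (working shown to 5 dp, full precision carried).
Sample 2: N=60, proportions 0.13333, 0.15, 0.16667, 0.16667, 0.18333, 0.2, giving H' = 1.78338.
Difference = |1.92443 − 1.78338| = 0.14105, i.e. 0.141 to 3 decimal places.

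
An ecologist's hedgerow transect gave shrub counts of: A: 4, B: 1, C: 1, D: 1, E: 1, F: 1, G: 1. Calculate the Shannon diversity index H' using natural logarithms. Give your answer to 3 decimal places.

Total N = 4+1+1+1+1+1+1 = 10, so the proportions are 0.4, 0.1, 0.1, 0.1, 0.1, 0.1, 0.1 (working shown to 5 dp, full precision carried).
Each pᵢ ln pᵢ term: 0.4×(-0.91629)=-0.36652, 0.1×(-2.30259)=-0.23026, 0.1×(-2.30259)=-0.23026, 0.1×(-2.30259)=-0.23026, 0.1×(-2.30259)=-0.23026, 0.1×(-2.30259)=-0.23026, 0.1×(-2.30259)=-0.23026.
Sum = -1.74807, so H' = 1.748.

1.748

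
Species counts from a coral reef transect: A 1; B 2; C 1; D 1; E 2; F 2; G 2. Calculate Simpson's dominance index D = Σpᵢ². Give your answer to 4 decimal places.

0.1570

Total N = 1+2+1+1+2+2+2 = 11, so the proportions are 0.090909, 0.181818, 0.090909, 0.090909, 0.181818, 0.181818, 0.181818 (working shown to 6 dp, full precision carried).
D = 0.090909² + 0.181818² + 0.090909² + 0.090909² + 0.181818² + 0.181818² + 0.181818² = 0.008264 + 0.033058 + 0.008264 + 0.008264 + 0.033058 + 0.033058 + 0.033058 = 0.157025.
To 4 decimal places, D = 0.1570.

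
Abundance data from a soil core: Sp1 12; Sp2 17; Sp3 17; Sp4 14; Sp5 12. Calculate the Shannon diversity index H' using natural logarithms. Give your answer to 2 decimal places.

Total N = 12+17+17+14+12 = 72, so the proportions are 0.1667, 0.2361, 0.2361, 0.1944, 0.1667 (working shown to 4 dp, full precision carried).
Each pᵢ ln pᵢ term: 0.1667×(-1.7918)=-0.2986, 0.2361×(-1.4435)=-0.3408, 0.2361×(-1.4435)=-0.3408, 0.1944×(-1.6376)=-0.3184, 0.1667×(-1.7918)=-0.2986.
Sum = -1.5973, so H' = 1.60.

1.60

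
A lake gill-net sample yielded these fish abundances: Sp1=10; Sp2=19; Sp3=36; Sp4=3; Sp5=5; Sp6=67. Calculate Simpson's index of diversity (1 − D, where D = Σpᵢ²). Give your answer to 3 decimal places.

Total N = 10+19+36+3+5+67 = 140, so the proportions are 0.07143, 0.13571, 0.25714, 0.02143, 0.03571, 0.47857 (working shown to 5 dp, full precision carried).
D = 0.07143² + 0.13571² + 0.25714² + 0.02143² + 0.03571² + 0.47857² = 0.00510 + 0.01842 + 0.06612 + 0.00046 + 0.00128 + 0.22903 = 0.32041.
So 1 − D = 0.67959, i.e. 0.680 to 3 decimal places.

0.680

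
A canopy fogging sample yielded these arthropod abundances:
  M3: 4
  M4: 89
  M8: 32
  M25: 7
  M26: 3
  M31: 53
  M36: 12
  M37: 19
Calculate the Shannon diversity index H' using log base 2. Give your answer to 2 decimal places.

Total N = 4+89+32+7+3+53+12+19 = 219, so the proportions are 0.0183, 0.4064, 0.1461, 0.032, 0.0137, 0.242, 0.0548, 0.0868 (working shown to 4 dp, full precision carried).
Each pᵢ log₂ pᵢ term: 0.0183×(-5.7748)=-0.1055, 0.4064×(-1.2991)=-0.5279, 0.1461×(-2.7748)=-0.4054, 0.032×(-4.9674)=-0.1588, 0.0137×(-6.1898)=-0.0848, 0.242×(-2.0469)=-0.4954, 0.0548×(-4.1898)=-0.2296, 0.0868×(-3.5269)=-0.3060.
Sum = -2.3133, so H' = 2.31.

2.31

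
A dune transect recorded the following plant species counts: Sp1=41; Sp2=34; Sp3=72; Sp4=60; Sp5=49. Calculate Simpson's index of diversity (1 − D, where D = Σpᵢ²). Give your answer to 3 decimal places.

Total N = 41+34+72+60+49 = 256, so the proportions are 0.16016, 0.13281, 0.28125, 0.23438, 0.19141 (working shown to 5 dp, full precision carried).
D = 0.16016² + 0.13281² + 0.28125² + 0.23438² + 0.19141² = 0.02565 + 0.01764 + 0.07910 + 0.05493 + 0.03664 = 0.21396.
So 1 − D = 0.78604, i.e. 0.786 to 3 decimal places.

0.786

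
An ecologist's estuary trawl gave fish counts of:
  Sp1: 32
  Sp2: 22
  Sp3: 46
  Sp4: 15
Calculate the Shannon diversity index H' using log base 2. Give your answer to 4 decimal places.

Total N = 32+22+46+15 = 115, so the proportions are 0.278261, 0.191304, 0.4, 0.130435 (working shown to 6 dp, full precision carried).
Each pᵢ log₂ pᵢ term: 0.278261×(-1.845490)=-0.513528, 0.191304×(-2.386058)=-0.456463, 0.4×(-1.321928)=-0.528771, 0.130435×(-2.938599)=-0.383296.
Sum = -1.882058, so H' = 1.8821.

1.8821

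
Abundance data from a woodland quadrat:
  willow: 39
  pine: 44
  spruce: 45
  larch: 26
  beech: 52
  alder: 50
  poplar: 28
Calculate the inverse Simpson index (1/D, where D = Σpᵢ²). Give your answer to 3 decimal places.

6.641

Total N = 39+44+45+26+52+50+28 = 284, so the proportions are 0.1373239, 0.1549296, 0.1584507, 0.0915493, 0.1830986, 0.1760563, 0.0985915 (working shown to 7 dp, full precision carried).
D = 0.1373239² + 0.1549296² + 0.1584507² + 0.0915493² + 0.1830986² + 0.1760563² + 0.0985915² = 0.0188579 + 0.0240032 + 0.0251066 + 0.0083813 + 0.0335251 + 0.0309958 + 0.0097203 = 0.1505902.
So 1/D = 6.64054, i.e. 6.641 to 3 decimal places.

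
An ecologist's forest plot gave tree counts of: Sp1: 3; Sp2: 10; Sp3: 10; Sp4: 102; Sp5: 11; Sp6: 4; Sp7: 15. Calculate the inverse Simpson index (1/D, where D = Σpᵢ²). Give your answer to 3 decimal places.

Total N = 3+10+10+102+11+4+15 = 155, so the proportions are 0.019355, 0.064516, 0.064516, 0.658065, 0.070968, 0.025806, 0.096774 (working shown to 6 dp, full precision carried).
D = 0.019355² + 0.064516² + 0.064516² + 0.658065² + 0.070968² + 0.025806² + 0.096774² = 0.000375 + 0.004162 + 0.004162 + 0.433049 + 0.005036 + 0.000666 + 0.009365 = 0.456816.
So 1/D = 2.18907, i.e. 2.189 to 3 decimal places.

2.189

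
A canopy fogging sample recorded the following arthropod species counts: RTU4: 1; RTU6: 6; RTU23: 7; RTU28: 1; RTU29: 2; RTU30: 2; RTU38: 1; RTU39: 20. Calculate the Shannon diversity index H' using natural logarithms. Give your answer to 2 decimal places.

1.51

Total N = 1+6+7+1+2+2+1+20 = 40, so the proportions are 0.025, 0.15, 0.175, 0.025, 0.05, 0.05, 0.025, 0.5 (working shown to 4 dp, full precision carried).
Each pᵢ ln pᵢ term: 0.025×(-3.6889)=-0.0922, 0.15×(-1.8971)=-0.2846, 0.175×(-1.7430)=-0.3050, 0.025×(-3.6889)=-0.0922, 0.05×(-2.9957)=-0.1498, 0.05×(-2.9957)=-0.1498, 0.025×(-3.6889)=-0.0922, 0.5×(-0.6931)=-0.3466.
Sum = -1.5124, so H' = 1.51.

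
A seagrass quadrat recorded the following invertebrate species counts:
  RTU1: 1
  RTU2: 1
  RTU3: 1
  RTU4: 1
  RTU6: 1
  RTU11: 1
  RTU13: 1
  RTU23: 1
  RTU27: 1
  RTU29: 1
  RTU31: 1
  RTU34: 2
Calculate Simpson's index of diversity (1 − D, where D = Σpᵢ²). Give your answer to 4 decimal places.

0.9112

Total N = 1+1+1+1+1+1+1+1+1+1+1+2 = 13, so the proportions are 0.076923, 0.076923, 0.076923, 0.076923, 0.076923, 0.076923, 0.076923, 0.076923, 0.076923, 0.076923, 0.076923, 0.153846 (working shown to 6 dp, full precision carried).
D = 0.076923² + 0.076923² + 0.076923² + 0.076923² + 0.076923² + 0.076923² + 0.076923² + 0.076923² + 0.076923² + 0.076923² + 0.076923² + 0.153846² = 0.005917 + 0.005917 + 0.005917 + 0.005917 + 0.005917 + 0.005917 + 0.005917 + 0.005917 + 0.005917 + 0.005917 + 0.005917 + 0.023669 = 0.088757.
So 1 − D = 0.911243, i.e. 0.9112 to 4 decimal places.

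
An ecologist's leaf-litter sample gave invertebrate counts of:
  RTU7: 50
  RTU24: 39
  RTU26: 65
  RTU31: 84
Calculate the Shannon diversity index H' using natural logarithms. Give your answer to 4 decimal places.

1.3462

Total N = 50+39+65+84 = 238, so the proportions are 0.210084, 0.163866, 0.273109, 0.352941 (working shown to 6 dp, full precision carried).
Each pᵢ ln pᵢ term: 0.210084×(-1.560248)=-0.327783, 0.163866×(-1.808709)=-0.296385, 0.273109×(-1.297883)=-0.354464, 0.352941×(-1.041454)=-0.367572.
Sum = -1.346204, so H' = 1.3462.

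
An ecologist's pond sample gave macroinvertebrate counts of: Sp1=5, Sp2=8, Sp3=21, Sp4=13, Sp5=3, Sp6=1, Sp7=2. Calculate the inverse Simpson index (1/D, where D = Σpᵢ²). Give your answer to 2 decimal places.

Total N = 5+8+21+13+3+1+2 = 53, so the proportions are 0.09434, 0.150943, 0.396226, 0.245283, 0.056604, 0.018868, 0.037736 (working shown to 6 dp, full precision carried).
D = 0.09434² + 0.150943² + 0.396226² + 0.245283² + 0.056604² + 0.018868² + 0.037736² = 0.008900 + 0.022784 + 0.156995 + 0.060164 + 0.003204 + 0.000356 + 0.001424 = 0.253827.
So 1/D = 3.9397, i.e. 3.94 to 2 decimal places.

3.94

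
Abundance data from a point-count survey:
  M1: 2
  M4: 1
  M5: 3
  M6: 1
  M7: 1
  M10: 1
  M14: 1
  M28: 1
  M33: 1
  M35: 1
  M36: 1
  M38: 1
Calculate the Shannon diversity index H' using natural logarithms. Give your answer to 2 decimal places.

2.40

Total N = 2+1+3+1+1+1+1+1+1+1+1+1 = 15, so the proportions are 0.1333, 0.0667, 0.2, 0.0667, 0.0667, 0.0667, 0.0667, 0.0667, 0.0667, 0.0667, 0.0667, 0.0667 (working shown to 4 dp, full precision carried).
Each pᵢ ln pᵢ term: 0.1333×(-2.0149)=-0.2687, 0.0667×(-2.7081)=-0.1805, 0.2×(-1.6094)=-0.3219, 0.0667×(-2.7081)=-0.1805, 0.0667×(-2.7081)=-0.1805, 0.0667×(-2.7081)=-0.1805, 0.0667×(-2.7081)=-0.1805, 0.0667×(-2.7081)=-0.1805, 0.0667×(-2.7081)=-0.1805, 0.0667×(-2.7081)=-0.1805, 0.0667×(-2.7081)=-0.1805, 0.0667×(-2.7081)=-0.1805.
Sum = -2.3959, so H' = 2.40.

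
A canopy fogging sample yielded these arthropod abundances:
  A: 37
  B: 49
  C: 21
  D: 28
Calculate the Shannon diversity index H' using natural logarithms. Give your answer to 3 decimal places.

Total N = 37+49+21+28 = 135, so the proportions are 0.27407, 0.36296, 0.15556, 0.20741 (working shown to 5 dp, full precision carried).
Each pᵢ ln pᵢ term: 0.27407×(-1.29436)=-0.35475, 0.36296×(-1.01345)=-0.36785, 0.15556×(-1.86075)=-0.28945, 0.20741×(-1.57307)=-0.32627.
Sum = -1.33831, so H' = 1.338.

1.338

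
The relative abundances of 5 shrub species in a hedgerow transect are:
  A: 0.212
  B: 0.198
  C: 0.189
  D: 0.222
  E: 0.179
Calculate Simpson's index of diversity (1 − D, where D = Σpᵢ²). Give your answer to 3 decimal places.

D = 0.212² + 0.198² + 0.189² + 0.222² + 0.179² = 0.04494 + 0.03920 + 0.03572 + 0.04928 + 0.03204 = 0.20119 (working shown to 5 dp, full precision carried).
So 1 − D = 0.79881, i.e. 0.799 to 3 decimal places.

0.799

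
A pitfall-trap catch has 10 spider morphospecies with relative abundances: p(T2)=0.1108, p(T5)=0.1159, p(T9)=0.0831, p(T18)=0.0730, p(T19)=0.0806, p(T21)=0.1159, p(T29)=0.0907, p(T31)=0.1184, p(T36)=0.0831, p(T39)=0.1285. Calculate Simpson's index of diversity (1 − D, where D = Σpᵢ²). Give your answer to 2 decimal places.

0.90

D = 0.1108² + 0.1159² + 0.0831² + 0.073² + 0.0806² + 0.1159² + 0.0907² + 0.1184² + 0.0831² + 0.1285² = 0.0123 + 0.0134 + 0.0069 + 0.0053 + 0.0065 + 0.0134 + 0.0082 + 0.0140 + 0.0069 + 0.0165 = 0.1035 (working shown to 4 dp, full precision carried).
So 1 − D = 0.8965, i.e. 0.90 to 2 decimal places.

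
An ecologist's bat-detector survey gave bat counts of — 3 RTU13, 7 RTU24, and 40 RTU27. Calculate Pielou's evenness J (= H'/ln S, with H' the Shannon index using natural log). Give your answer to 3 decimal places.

Total N = 3+7+40 = 50, so the proportions are 0.06, 0.14, 0.8 (working shown to 5 dp, full precision carried).
H' = −Σ pᵢ ln pᵢ = −((-0.16880) + (-0.27526) + (-0.17851)) = 0.62258.
With S = 3 species, ln S = 1.09861, so J = 0.62258/1.09861 = 0.56669, i.e. 0.567 to 3 decimal places.

0.567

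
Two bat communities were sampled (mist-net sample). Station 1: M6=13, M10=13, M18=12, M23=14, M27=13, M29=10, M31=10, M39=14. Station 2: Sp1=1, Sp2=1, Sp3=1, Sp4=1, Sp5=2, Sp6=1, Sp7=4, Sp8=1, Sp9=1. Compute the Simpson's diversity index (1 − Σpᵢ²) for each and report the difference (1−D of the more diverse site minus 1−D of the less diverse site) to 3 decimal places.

Station 1: N=99, proportions 0.13131, 0.13131, 0.12121, 0.14141, 0.13131, 0.10101, 0.10101, 0.14141, giving 1−D = 0.87318 (working shown to 5 dp, full precision carried).
Station 2: N=13, proportions 0.07692, 0.07692, 0.07692, 0.07692, 0.15385, 0.07692, 0.30769, 0.07692, 0.07692, giving 1−D = 0.84024.
Difference = |0.87318 − 0.84024| = 0.03294, i.e. 0.033 to 3 decimal places.

0.033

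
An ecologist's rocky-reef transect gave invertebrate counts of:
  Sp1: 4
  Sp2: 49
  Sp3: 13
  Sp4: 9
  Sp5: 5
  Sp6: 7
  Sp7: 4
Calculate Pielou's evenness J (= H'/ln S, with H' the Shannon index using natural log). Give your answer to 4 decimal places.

Total N = 4+49+13+9+5+7+4 = 91, so the proportions are 0.043956, 0.538462, 0.142857, 0.098901, 0.054945, 0.076923, 0.043956 (working shown to 6 dp, full precision carried).
H' = −Σ pᵢ ln pᵢ = −((-0.137344) + (-0.333329) + (-0.277987) + (-0.228821) + (-0.159419) + (-0.197304) + (-0.137344)) = 1.471547.
With S = 7 species, ln S = 1.945910, so J = 1.471547/1.945910 = 0.756225, i.e. 0.7562 to 4 decimal places.

0.7562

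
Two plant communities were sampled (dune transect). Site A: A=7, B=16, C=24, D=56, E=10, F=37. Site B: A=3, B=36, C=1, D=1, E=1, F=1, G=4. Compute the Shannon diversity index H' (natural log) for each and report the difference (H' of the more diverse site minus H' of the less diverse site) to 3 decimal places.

0.651

Site A: N=150, proportions 0.04667, 0.10667, 0.16, 0.37333, 0.06667, 0.24667, giving H' = 1.56860 (working shown to 5 dp, full precision carried).
Site B: N=47, proportions 0.06383, 0.76596, 0.02128, 0.02128, 0.02128, 0.02128, 0.08511, giving H' = 0.91722.
Difference = |1.56860 − 0.91722| = 0.65138, i.e. 0.651 to 3 decimal places.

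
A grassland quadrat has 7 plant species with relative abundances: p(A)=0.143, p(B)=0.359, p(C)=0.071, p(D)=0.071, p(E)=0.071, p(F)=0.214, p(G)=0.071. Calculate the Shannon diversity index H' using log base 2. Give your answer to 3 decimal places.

2.492

Each pᵢ log₂ pᵢ term (working shown to 5 dp, full precision carried): 0.143×(-2.80591)=-0.40125, 0.359×(-1.47794)=-0.53058, 0.071×(-3.81604)=-0.27094, 0.071×(-3.81604)=-0.27094, 0.071×(-3.81604)=-0.27094, 0.214×(-2.22432)=-0.47600, 0.071×(-3.81604)=-0.27094.
Sum = -2.49159, so H' = 2.492.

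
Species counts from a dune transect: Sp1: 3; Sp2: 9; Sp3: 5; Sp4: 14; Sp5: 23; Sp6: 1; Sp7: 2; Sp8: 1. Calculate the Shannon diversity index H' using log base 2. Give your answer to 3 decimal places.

2.337

Total N = 3+9+5+14+23+1+2+1 = 58, so the proportions are 0.05172, 0.15517, 0.08621, 0.24138, 0.39655, 0.01724, 0.03448, 0.01724 (working shown to 5 dp, full precision carried).
Each pᵢ log₂ pᵢ term: 0.05172×(-4.27302)=-0.22102, 0.15517×(-2.68806)=-0.41711, 0.08621×(-3.53605)=-0.30483, 0.24138×(-2.05063)=-0.49498, 0.39655×(-1.33442)=-0.52917, 0.01724×(-5.85798)=-0.10100, 0.03448×(-4.85798)=-0.16752, 0.01724×(-5.85798)=-0.10100.
Sum = -2.33662, so H' = 2.337.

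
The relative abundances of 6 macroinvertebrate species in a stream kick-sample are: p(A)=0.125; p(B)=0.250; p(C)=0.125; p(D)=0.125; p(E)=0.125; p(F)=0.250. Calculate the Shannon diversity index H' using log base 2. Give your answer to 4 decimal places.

Each pᵢ log₂ pᵢ term (working shown to 6 dp, full precision carried): 0.125×(-3.000000)=-0.375000, 0.25×(-2.000000)=-0.500000, 0.125×(-3.000000)=-0.375000, 0.125×(-3.000000)=-0.375000, 0.125×(-3.000000)=-0.375000, 0.25×(-2.000000)=-0.500000.
Sum = -2.500000, so H' = 2.5000.

2.5000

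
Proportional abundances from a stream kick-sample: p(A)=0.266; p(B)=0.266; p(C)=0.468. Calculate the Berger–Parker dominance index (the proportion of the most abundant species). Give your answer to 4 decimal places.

The largest proportion is 0.468, i.e. d = 0.4680 to 4 decimal places.

0.4680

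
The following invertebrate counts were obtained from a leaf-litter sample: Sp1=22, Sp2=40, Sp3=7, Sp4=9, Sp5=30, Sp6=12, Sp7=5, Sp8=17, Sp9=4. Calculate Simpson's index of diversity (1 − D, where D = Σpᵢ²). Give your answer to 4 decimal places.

Total N = 22+40+7+9+30+12+5+17+4 = 146, so the proportions are 0.150685, 0.273973, 0.047945, 0.061644, 0.205479, 0.082192, 0.034247, 0.116438, 0.027397 (working shown to 6 dp, full precision carried).
D = 0.150685² + 0.273973² + 0.047945² + 0.061644² + 0.205479² + 0.082192² + 0.034247² + 0.116438² + 0.027397² = 0.022706 + 0.075061 + 0.002299 + 0.003800 + 0.042222 + 0.006755 + 0.001173 + 0.013558 + 0.000751 = 0.168324.
So 1 − D = 0.831676, i.e. 0.8317 to 4 decimal places.

0.8317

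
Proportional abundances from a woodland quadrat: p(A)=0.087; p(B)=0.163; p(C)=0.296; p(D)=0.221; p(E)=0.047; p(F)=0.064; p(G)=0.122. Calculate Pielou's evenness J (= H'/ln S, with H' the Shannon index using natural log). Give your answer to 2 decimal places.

H' = −Σ pᵢ ln pᵢ = −((-0.2124) + (-0.2957) + (-0.3603) + (-0.3336) + (-0.1437) + (-0.1759) + (-0.2567)) = 1.7784 (working shown to 4 dp, full precision carried).
With S = 7 species, ln S = 1.9459, so J = 1.7784/1.9459 = 0.9139, i.e. 0.91 to 2 decimal places.

0.91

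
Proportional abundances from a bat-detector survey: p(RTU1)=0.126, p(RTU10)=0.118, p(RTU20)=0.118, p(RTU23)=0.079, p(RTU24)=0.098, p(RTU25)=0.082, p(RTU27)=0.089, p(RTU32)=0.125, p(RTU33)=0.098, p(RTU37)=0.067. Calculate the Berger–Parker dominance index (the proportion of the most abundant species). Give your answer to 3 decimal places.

The largest proportion is 0.126, i.e. d = 0.126 to 3 decimal places.

0.126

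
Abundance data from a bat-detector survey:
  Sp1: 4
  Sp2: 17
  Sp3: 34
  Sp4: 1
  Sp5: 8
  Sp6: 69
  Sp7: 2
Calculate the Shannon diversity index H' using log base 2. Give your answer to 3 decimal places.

Total N = 4+17+34+1+8+69+2 = 135, so the proportions are 0.02963, 0.12593, 0.25185, 0.00741, 0.05926, 0.51111, 0.01481 (working shown to 5 dp, full precision carried).
Each pᵢ log₂ pᵢ term: 0.02963×(-5.07682)=-0.15042, 0.12593×(-2.98935)=-0.37644, 0.25185×(-1.98935)=-0.50102, 0.00741×(-7.07682)=-0.05242, 0.05926×(-4.07682)=-0.24159, 0.51111×(-0.96829)=-0.49490, 0.01481×(-6.07682)=-0.09003.
Sum = -1.90682, so H' = 1.907.

1.907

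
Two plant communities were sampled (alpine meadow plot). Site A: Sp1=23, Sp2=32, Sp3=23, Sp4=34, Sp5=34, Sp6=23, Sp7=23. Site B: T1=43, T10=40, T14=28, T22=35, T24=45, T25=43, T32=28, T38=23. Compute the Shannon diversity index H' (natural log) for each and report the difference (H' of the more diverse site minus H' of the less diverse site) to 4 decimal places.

Site A: N=192, proportions 0.119792, 0.166667, 0.119792, 0.177083, 0.177083, 0.119792, 0.119792, giving H' = 1.928529 (working shown to 6 dp, full precision carried).
Site B: N=285, proportions 0.150877, 0.140351, 0.098246, 0.122807, 0.157895, 0.150877, 0.098246, 0.080702, giving H' = 2.054331.
Difference = |1.928529 − 2.054331| = 0.125802, i.e. 0.1258 to 4 decimal places.

0.1258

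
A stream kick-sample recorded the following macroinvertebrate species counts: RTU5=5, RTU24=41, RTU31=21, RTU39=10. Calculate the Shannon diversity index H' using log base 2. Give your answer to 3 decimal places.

Total N = 5+41+21+10 = 77, so the proportions are 0.06494, 0.53247, 0.27273, 0.12987 (working shown to 5 dp, full precision carried).
Each pᵢ log₂ pᵢ term: 0.06494×(-3.94486)=-0.25616, 0.53247×(-0.90923)=-0.48414, 0.27273×(-1.87447)=-0.51122, 0.12987×(-2.94486)=-0.38245.
Sum = -1.63397, so H' = 1.634.

1.634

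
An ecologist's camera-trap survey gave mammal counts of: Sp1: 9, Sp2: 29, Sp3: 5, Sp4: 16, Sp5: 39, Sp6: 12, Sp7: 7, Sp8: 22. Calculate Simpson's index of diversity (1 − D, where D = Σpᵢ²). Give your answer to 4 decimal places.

0.8240

Total N = 9+29+5+16+39+12+7+22 = 139, so the proportions are 0.064748, 0.208633, 0.035971, 0.115108, 0.280576, 0.086331, 0.05036, 0.158273 (working shown to 6 dp, full precision carried).
D = 0.064748² + 0.208633² + 0.035971² + 0.115108² + 0.280576² + 0.086331² + 0.05036² + 0.158273² = 0.004192 + 0.043528 + 0.001294 + 0.013250 + 0.078723 + 0.007453 + 0.002536 + 0.025050 = 0.176026.
So 1 − D = 0.823974, i.e. 0.8240 to 4 decimal places.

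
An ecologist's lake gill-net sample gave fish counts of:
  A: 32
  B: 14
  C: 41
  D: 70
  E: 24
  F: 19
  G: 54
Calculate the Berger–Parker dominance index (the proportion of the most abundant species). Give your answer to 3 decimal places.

Total N = 32+14+41+70+24+19+54 = 254, so the proportions are 0.12598, 0.05512, 0.16142, 0.27559, 0.09449, 0.0748, 0.2126 (working shown to 5 dp, full precision carried).
The largest proportion is 0.27559, i.e. d = 0.276 to 3 decimal places.

0.276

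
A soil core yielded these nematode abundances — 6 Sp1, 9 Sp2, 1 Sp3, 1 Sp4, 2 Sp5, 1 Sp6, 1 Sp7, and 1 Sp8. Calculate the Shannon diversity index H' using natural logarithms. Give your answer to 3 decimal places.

Total N = 6+9+1+1+2+1+1+1 = 22, so the proportions are 0.272727, 0.409091, 0.045455, 0.045455, 0.090909, 0.045455, 0.045455, 0.045455 (working shown to 6 dp, full precision carried).
Each pᵢ ln pᵢ term: 0.272727×(-1.299283)=-0.354350, 0.409091×(-0.893818)=-0.365653, 0.045455×(-3.091042)=-0.140502, 0.045455×(-3.091042)=-0.140502, 0.090909×(-2.397895)=-0.217990, 0.045455×(-3.091042)=-0.140502, 0.045455×(-3.091042)=-0.140502, 0.045455×(-3.091042)=-0.140502.
Sum = -1.640503, so H' = 1.641.

1.641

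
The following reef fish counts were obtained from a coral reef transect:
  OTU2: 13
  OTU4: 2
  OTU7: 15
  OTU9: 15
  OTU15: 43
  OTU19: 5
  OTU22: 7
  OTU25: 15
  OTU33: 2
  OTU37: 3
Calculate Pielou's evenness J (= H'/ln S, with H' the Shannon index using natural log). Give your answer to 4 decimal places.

0.8318

Total N = 13+2+15+15+43+5+7+15+2+3 = 120, so the proportions are 0.108333, 0.016667, 0.125, 0.125, 0.358333, 0.041667, 0.058333, 0.125, 0.016667, 0.025 (working shown to 6 dp, full precision carried).
H' = −Σ pᵢ ln pᵢ = −((-0.240775) + (-0.068239) + (-0.259930) + (-0.259930) + (-0.367754) + (-0.132419) + (-0.165759) + (-0.259930) + (-0.068239) + (-0.092222)) = 1.915198.
With S = 10 species, ln S = 2.302585, so J = 1.915198/2.302585 = 0.831760, i.e. 0.8318 to 4 decimal places.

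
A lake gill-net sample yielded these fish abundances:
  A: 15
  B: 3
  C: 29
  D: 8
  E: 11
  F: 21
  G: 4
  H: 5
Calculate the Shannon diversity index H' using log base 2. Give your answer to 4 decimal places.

2.6460

Total N = 15+3+29+8+11+21+4+5 = 96, so the proportions are 0.15625, 0.03125, 0.302083, 0.083333, 0.114583, 0.21875, 0.041667, 0.052083 (working shown to 6 dp, full precision carried).
Each pᵢ log₂ pᵢ term: 0.15625×(-2.678072)=-0.418449, 0.03125×(-5.000000)=-0.156250, 0.302083×(-1.726982)=-0.521692, 0.083333×(-3.584963)=-0.298747, 0.114583×(-3.125531)=-0.358134, 0.21875×(-2.192645)=-0.479641, 0.041667×(-4.584963)=-0.191040, 0.052083×(-4.263034)=-0.222033.
Sum = -2.645986, so H' = 2.6460.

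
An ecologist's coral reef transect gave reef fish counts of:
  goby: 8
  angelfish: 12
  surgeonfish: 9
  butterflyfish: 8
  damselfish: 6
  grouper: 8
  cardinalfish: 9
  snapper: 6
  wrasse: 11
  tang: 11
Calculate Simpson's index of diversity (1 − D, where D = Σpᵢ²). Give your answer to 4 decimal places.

Total N = 8+12+9+8+6+8+9+6+11+11 = 88, so the proportions are 0.090909, 0.136364, 0.102273, 0.090909, 0.068182, 0.090909, 0.102273, 0.068182, 0.125, 0.125 (working shown to 6 dp, full precision carried).
D = 0.090909² + 0.136364² + 0.102273² + 0.090909² + 0.068182² + 0.090909² + 0.102273² + 0.068182² + 0.125² + 0.125² = 0.008264 + 0.018595 + 0.010460 + 0.008264 + 0.004649 + 0.008264 + 0.010460 + 0.004649 + 0.015625 + 0.015625 = 0.104855.
So 1 − D = 0.895145, i.e. 0.8951 to 4 decimal places.

0.8951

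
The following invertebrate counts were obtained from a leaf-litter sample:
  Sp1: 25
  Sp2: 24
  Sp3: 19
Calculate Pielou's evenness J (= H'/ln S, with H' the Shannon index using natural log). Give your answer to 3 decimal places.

0.994

Total N = 25+24+19 = 68, so the proportions are 0.36765, 0.35294, 0.27941 (working shown to 5 dp, full precision carried).
H' = −Σ pᵢ ln pᵢ = −((-0.36788) + (-0.36757) + (-0.35627)) = 1.09172.
With S = 3 species, ln S = 1.09861, so J = 1.09172/1.09861 = 0.99373, i.e. 0.994 to 3 decimal places.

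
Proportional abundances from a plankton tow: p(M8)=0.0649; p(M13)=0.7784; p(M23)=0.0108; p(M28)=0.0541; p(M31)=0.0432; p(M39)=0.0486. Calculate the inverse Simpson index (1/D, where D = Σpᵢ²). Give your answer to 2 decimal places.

1.62

D = 0.0649² + 0.7784² + 0.0108² + 0.0541² + 0.0432² + 0.0486² = 0.00421 + 0.60591 + 0.00012 + 0.00293 + 0.00187 + 0.00236 = 0.61739 (working shown to 5 dp, full precision carried).
So 1/D = 1.6197, i.e. 1.62 to 2 decimal places.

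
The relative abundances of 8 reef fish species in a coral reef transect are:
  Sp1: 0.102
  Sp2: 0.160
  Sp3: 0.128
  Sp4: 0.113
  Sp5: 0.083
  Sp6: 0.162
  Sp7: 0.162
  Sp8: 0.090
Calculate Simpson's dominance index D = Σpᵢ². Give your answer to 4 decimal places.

0.1326

D = 0.102² + 0.16² + 0.128² + 0.113² + 0.083² + 0.162² + 0.162² + 0.09² = 0.010404 + 0.025600 + 0.016384 + 0.012769 + 0.006889 + 0.026244 + 0.026244 + 0.008100 = 0.132634 (working shown to 6 dp, full precision carried).
To 4 decimal places, D = 0.1326.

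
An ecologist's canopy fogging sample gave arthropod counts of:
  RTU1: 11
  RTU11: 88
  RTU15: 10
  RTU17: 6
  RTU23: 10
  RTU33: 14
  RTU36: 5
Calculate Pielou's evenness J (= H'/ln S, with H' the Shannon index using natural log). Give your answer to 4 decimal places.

0.6905

Total N = 11+88+10+6+10+14+5 = 144, so the proportions are 0.076389, 0.611111, 0.069444, 0.041667, 0.069444, 0.097222, 0.034722 (working shown to 6 dp, full precision carried).
H' = −Σ pᵢ ln pᵢ = −((-0.196466) + (-0.300958) + (-0.185224) + (-0.132419) + (-0.185224) + (-0.226601) + (-0.116680)) = 1.343572.
With S = 7 species, ln S = 1.945910, so J = 1.343572/1.945910 = 0.690459, i.e. 0.6905 to 4 decimal places.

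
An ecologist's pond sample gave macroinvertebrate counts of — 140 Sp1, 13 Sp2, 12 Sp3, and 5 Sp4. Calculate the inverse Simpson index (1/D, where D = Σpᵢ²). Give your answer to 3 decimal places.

1.449

Total N = 140+13+12+5 = 170, so the proportions are 0.823529, 0.076471, 0.070588, 0.029412 (working shown to 6 dp, full precision carried).
D = 0.823529² + 0.076471² + 0.070588² + 0.029412² = 0.678201 + 0.005848 + 0.004983 + 0.000865 = 0.689896.
So 1/D = 1.44949, i.e. 1.449 to 3 decimal places.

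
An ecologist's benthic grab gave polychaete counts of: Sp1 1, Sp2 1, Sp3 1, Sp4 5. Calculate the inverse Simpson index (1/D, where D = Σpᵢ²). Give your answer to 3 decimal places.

2.286

Total N = 1+1+1+5 = 8, so the proportions are 0.125, 0.125, 0.125, 0.625 (working shown to 6 dp, full precision carried).
D = 0.125² + 0.125² + 0.125² + 0.625² = 0.015625 + 0.015625 + 0.015625 + 0.390625 = 0.437500.
So 1/D = 2.28571, i.e. 2.286 to 3 decimal places.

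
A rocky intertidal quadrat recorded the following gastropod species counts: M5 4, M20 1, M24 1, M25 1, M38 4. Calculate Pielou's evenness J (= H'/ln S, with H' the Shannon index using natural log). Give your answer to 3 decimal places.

0.863

Total N = 4+1+1+1+4 = 11, so the proportions are 0.36364, 0.09091, 0.09091, 0.09091, 0.36364 (working shown to 5 dp, full precision carried).
H' = −Σ pᵢ ln pᵢ = −((-0.36785) + (-0.21799) + (-0.21799) + (-0.21799) + (-0.36785)) = 1.38968.
With S = 5 species, ln S = 1.60944, so J = 1.38968/1.60944 = 0.86346, i.e. 0.863 to 3 decimal places.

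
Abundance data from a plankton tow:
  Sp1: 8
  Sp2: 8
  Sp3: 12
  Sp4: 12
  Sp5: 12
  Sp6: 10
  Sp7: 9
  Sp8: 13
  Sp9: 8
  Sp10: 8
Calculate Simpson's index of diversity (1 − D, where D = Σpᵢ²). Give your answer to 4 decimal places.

Total N = 8+8+12+12+12+10+9+13+8+8 = 100, so the proportions are 0.08, 0.08, 0.12, 0.12, 0.12, 0.1, 0.09, 0.13, 0.08, 0.08 (working shown to 6 dp, full precision carried).
D = 0.08² + 0.08² + 0.12² + 0.12² + 0.12² + 0.1² + 0.09² + 0.13² + 0.08² + 0.08² = 0.006400 + 0.006400 + 0.014400 + 0.014400 + 0.014400 + 0.010000 + 0.008100 + 0.016900 + 0.006400 + 0.006400 = 0.103800.
So 1 − D = 0.896200, i.e. 0.8962 to 4 decimal places.

0.8962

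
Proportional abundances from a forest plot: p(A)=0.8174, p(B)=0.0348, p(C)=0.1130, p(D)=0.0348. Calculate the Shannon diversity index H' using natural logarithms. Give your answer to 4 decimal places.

0.6449

Each pᵢ ln pᵢ term (working shown to 6 dp, full precision carried): 0.8174×(-0.201627)=-0.164810, 0.0348×(-3.358138)=-0.116863, 0.113×(-2.180367)=-0.246382, 0.0348×(-3.358138)=-0.116863.
Sum = -0.644918, so H' = 0.6449.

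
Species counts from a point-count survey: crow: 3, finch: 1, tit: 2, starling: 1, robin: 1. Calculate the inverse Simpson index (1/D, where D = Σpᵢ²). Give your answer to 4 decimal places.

Total N = 3+1+2+1+1 = 8, so the proportions are 0.375, 0.125, 0.25, 0.125, 0.125 (working shown to 8 dp, full precision carried).
D = 0.375² + 0.125² + 0.25² + 0.125² + 0.125² = 0.14062500 + 0.01562500 + 0.06250000 + 0.01562500 + 0.01562500 = 0.25000000.
So 1/D = 4.000000, i.e. 4.0000 to 4 decimal places.

4.0000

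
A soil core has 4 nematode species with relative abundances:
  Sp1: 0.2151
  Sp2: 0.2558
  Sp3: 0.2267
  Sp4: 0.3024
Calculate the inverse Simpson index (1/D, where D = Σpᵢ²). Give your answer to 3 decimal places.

D = 0.2151² + 0.2558² + 0.2267² + 0.3024² = 0.0462680 + 0.0654336 + 0.0513929 + 0.0914458 = 0.2545403 (working shown to 7 dp, full precision carried).
So 1/D = 3.92865, i.e. 3.929 to 3 decimal places.

3.929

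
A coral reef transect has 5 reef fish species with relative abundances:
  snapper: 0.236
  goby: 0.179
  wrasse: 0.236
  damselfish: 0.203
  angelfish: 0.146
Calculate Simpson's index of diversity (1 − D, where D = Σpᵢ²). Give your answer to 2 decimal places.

0.79

D = 0.236² + 0.179² + 0.236² + 0.203² + 0.146² = 0.0557 + 0.0320 + 0.0557 + 0.0412 + 0.0213 = 0.2060 (working shown to 4 dp, full precision carried).
So 1 − D = 0.7940, i.e. 0.79 to 2 decimal places.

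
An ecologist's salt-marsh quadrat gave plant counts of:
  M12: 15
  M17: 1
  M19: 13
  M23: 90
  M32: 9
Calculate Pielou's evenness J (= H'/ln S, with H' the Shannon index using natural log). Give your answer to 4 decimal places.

0.5938

Total N = 15+1+13+90+9 = 128, so the proportions are 0.117188, 0.007812, 0.101562, 0.703125, 0.070312 (working shown to 6 dp, full precision carried).
H' = −Σ pᵢ ln pᵢ = −((-0.251248) + (-0.037906) + (-0.232282) + (-0.247655) + (-0.186666)) = 0.955757.
With S = 5 species, ln S = 1.609438, so J = 0.955757/1.609438 = 0.593845, i.e. 0.5938 to 4 decimal places.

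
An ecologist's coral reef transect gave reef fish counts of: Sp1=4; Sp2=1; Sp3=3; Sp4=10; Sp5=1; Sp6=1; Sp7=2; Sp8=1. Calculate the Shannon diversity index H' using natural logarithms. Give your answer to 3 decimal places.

1.690

Total N = 4+1+3+10+1+1+2+1 = 23, so the proportions are 0.17391, 0.04348, 0.13043, 0.43478, 0.04348, 0.04348, 0.08696, 0.04348 (working shown to 5 dp, full precision carried).
Each pᵢ ln pᵢ term: 0.17391×(-1.74920)=-0.30421, 0.04348×(-3.13549)=-0.13633, 0.13043×(-2.03688)=-0.26568, 0.43478×(-0.83291)=-0.36213, 0.04348×(-3.13549)=-0.13633, 0.04348×(-3.13549)=-0.13633, 0.08696×(-2.44235)=-0.21238, 0.04348×(-3.13549)=-0.13633.
Sum = -1.68970, so H' = 1.690.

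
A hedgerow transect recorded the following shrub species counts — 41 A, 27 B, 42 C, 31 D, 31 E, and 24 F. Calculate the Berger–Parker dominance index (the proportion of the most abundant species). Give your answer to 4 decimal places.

Total N = 41+27+42+31+31+24 = 196, so the proportions are 0.209184, 0.137755, 0.214286, 0.158163, 0.158163, 0.122449 (working shown to 6 dp, full precision carried).
The largest proportion is 0.214286, i.e. d = 0.2143 to 4 decimal places.

0.2143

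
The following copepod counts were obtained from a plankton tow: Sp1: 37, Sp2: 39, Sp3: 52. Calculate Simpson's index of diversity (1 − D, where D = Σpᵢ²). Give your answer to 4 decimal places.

0.6586

Total N = 37+39+52 = 128, so the proportions are 0.289062, 0.304688, 0.40625 (working shown to 6 dp, full precision carried).
D = 0.289062² + 0.304688² + 0.40625² = 0.083557 + 0.092834 + 0.165039 = 0.341431.
So 1 − D = 0.658569, i.e. 0.6586 to 4 decimal places.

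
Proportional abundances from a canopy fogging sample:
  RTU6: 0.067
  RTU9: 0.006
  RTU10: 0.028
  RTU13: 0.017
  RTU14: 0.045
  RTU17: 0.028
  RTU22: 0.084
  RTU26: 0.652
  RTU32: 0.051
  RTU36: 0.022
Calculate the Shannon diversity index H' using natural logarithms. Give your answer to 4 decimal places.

Each pᵢ ln pᵢ term (working shown to 6 dp, full precision carried): 0.067×(-2.703063)=-0.181105, 0.006×(-5.115996)=-0.030696, 0.028×(-3.575551)=-0.100115, 0.017×(-4.074542)=-0.069267, 0.045×(-3.101093)=-0.139549, 0.028×(-3.575551)=-0.100115, 0.084×(-2.476938)=-0.208063, 0.652×(-0.427711)=-0.278867, 0.051×(-2.975930)=-0.151772, 0.022×(-3.816713)=-0.083968.
Sum = -1.343519, so H' = 1.3435.

1.3435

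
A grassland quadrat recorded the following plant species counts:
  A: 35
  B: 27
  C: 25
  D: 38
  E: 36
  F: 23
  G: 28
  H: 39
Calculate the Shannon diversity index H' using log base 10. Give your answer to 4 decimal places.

Total N = 35+27+25+38+36+23+28+39 = 251, so the proportions are 0.139442, 0.10757, 0.099602, 0.151394, 0.143426, 0.091633, 0.111554, 0.155378 (working shown to 6 dp, full precision carried).
Each pᵢ log₁₀ pᵢ term: 0.139442×(-0.855606)=-0.119308, 0.10757×(-0.968310)=-0.104161, 0.099602×(-1.001734)=-0.099774, 0.151394×(-0.819890)=-0.124127, 0.143426×(-0.843371)=-0.120962, 0.091633×(-1.037946)=-0.095111, 0.111554×(-0.952516)=-0.106257, 0.155378×(-0.808609)=-0.125640.
Sum = -0.895339, so H' = 0.8953.

0.8953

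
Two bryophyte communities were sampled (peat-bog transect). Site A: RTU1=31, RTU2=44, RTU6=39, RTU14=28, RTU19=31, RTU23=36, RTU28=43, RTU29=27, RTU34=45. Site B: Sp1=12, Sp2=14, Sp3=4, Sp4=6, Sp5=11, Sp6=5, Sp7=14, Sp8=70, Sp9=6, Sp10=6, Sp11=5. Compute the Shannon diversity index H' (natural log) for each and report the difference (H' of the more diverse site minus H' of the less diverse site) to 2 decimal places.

0.30

Site A: N=324, proportions 0.0957, 0.1358, 0.1204, 0.0864, 0.0957, 0.1111, 0.1327, 0.0833, 0.1389, giving H' = 2.1801 (working shown to 4 dp, full precision carried).
Site B: N=153, proportions 0.0784, 0.0915, 0.0261, 0.0392, 0.0719, 0.0327, 0.0915, 0.4575, 0.0392, 0.0392, 0.0327, giving H' = 1.8842.
Difference = |2.1801 − 1.8842| = 0.2959, i.e. 0.30 to 2 decimal places.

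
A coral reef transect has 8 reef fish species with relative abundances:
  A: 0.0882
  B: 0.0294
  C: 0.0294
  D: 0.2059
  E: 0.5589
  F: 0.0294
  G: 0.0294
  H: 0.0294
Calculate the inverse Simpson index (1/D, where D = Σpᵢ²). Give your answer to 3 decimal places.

2.726

D = 0.0882² + 0.0294² + 0.0294² + 0.2059² + 0.5589² + 0.0294² + 0.0294² + 0.0294² = 0.007779 + 0.000864 + 0.000864 + 0.042395 + 0.312369 + 0.000864 + 0.000864 + 0.000864 = 0.366865 (working shown to 6 dp, full precision carried).
So 1/D = 2.72580, i.e. 2.726 to 3 decimal places.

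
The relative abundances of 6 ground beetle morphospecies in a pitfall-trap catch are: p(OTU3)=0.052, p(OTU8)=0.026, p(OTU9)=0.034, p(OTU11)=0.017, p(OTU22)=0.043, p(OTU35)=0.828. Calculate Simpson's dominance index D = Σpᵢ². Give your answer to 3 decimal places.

D = 0.052² + 0.026² + 0.034² + 0.017² + 0.043² + 0.828² = 0.00270 + 0.00068 + 0.00116 + 0.00029 + 0.00185 + 0.68558 = 0.69226 (working shown to 5 dp, full precision carried).
To 3 decimal places, D = 0.692.

0.692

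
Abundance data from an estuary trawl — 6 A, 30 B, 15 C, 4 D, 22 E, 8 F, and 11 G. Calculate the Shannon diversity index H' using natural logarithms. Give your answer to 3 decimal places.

1.752

Total N = 6+30+15+4+22+8+11 = 96, so the proportions are 0.0625, 0.3125, 0.15625, 0.04167, 0.22917, 0.08333, 0.11458 (working shown to 5 dp, full precision carried).
Each pᵢ ln pᵢ term: 0.0625×(-2.77259)=-0.17329, 0.3125×(-1.16315)=-0.36348, 0.15625×(-1.85630)=-0.29005, 0.04167×(-3.17805)=-0.13242, 0.22917×(-1.47331)=-0.33763, 0.08333×(-2.48491)=-0.20708, 0.11458×(-2.16645)=-0.24824.
Sum = -1.75218, so H' = 1.752.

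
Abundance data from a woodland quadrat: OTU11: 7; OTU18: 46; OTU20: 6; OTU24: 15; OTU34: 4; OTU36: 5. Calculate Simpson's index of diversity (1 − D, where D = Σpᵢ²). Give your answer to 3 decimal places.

0.642

Total N = 7+46+6+15+4+5 = 83, so the proportions are 0.08434, 0.55422, 0.07229, 0.18072, 0.04819, 0.06024 (working shown to 5 dp, full precision carried).
D = 0.08434² + 0.55422² + 0.07229² + 0.18072² + 0.04819² + 0.06024² = 0.00711 + 0.30716 + 0.00523 + 0.03266 + 0.00232 + 0.00363 = 0.35811.
So 1 − D = 0.64189, i.e. 0.642 to 3 decimal places.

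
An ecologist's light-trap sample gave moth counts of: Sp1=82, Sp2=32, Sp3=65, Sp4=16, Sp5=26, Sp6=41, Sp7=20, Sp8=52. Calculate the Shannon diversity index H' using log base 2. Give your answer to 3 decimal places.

2.810

Total N = 82+32+65+16+26+41+20+52 = 334, so the proportions are 0.24551, 0.09581, 0.19461, 0.0479, 0.07784, 0.12275, 0.05988, 0.15569 (working shown to 5 dp, full precision carried).
Each pᵢ log₂ pᵢ term: 0.24551×(-2.02615)=-0.49744, 0.09581×(-3.38370)=-0.32419, 0.19461×(-2.36134)=-0.45954, 0.0479×(-4.38370)=-0.21000, 0.07784×(-3.68326)=-0.28672, 0.12275×(-3.02615)=-0.37147, 0.05988×(-4.06178)=-0.24322, 0.15569×(-2.68326)=-0.41775.
Sum = -2.81033, so H' = 2.810.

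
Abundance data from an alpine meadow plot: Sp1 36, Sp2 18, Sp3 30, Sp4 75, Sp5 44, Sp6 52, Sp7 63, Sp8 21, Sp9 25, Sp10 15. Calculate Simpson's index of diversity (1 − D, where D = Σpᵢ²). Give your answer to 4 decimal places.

0.8744

Total N = 36+18+30+75+44+52+63+21+25+15 = 379, so the proportions are 0.094987, 0.047493, 0.079156, 0.197889, 0.116095, 0.137203, 0.166227, 0.055409, 0.065963, 0.039578 (working shown to 6 dp, full precision carried).
D = 0.094987² + 0.047493² + 0.079156² + 0.197889² + 0.116095² + 0.137203² + 0.166227² + 0.055409² + 0.065963² + 0.039578² = 0.009022 + 0.002256 + 0.006266 + 0.039160 + 0.013478 + 0.018825 + 0.027631 + 0.003070 + 0.004351 + 0.001566 = 0.125626.
So 1 − D = 0.874374, i.e. 0.8744 to 4 decimal places.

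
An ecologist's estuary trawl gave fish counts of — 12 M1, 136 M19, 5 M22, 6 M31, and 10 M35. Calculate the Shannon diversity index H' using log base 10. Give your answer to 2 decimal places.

0.33

Total N = 12+136+5+6+10 = 169, so the proportions are 0.071, 0.8047, 0.0296, 0.0355, 0.0592 (working shown to 4 dp, full precision carried).
Each pᵢ log₁₀ pᵢ term: 0.071×(-1.1487)=-0.0816, 0.8047×(-0.0943)=-0.0759, 0.0296×(-1.5289)=-0.0452, 0.0355×(-1.4497)=-0.0515, 0.0592×(-1.2279)=-0.0727.
Sum = -0.3268, so H' = 0.33.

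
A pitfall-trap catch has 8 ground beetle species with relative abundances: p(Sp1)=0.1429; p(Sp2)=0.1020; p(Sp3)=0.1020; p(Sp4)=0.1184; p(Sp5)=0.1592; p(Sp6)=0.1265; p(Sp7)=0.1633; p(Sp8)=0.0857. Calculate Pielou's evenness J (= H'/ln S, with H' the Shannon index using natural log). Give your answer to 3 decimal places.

H' = −Σ pᵢ ln pᵢ = −((-0.27803) + (-0.23284) + (-0.23284) + (-0.25263) + (-0.29254) + (-0.26154) + (-0.29593) + (-0.21056)) = 2.05691 (working shown to 5 dp, full precision carried).
With S = 8 species, ln S = 2.07944, so J = 2.05691/2.07944 = 0.98917, i.e. 0.989 to 3 decimal places.

0.989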